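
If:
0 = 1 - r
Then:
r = 1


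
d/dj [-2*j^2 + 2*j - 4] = 2 - 4*j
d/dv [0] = 0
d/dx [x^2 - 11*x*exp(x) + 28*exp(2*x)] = -11*x*exp(x) + 2*x + 56*exp(2*x) - 11*exp(x)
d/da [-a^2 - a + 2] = -2*a - 1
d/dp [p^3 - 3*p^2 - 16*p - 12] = 3*p^2 - 6*p - 16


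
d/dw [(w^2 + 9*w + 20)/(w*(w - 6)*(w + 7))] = (-w^4 - 18*w^3 - 111*w^2 - 40*w + 840)/(w^2*(w^4 + 2*w^3 - 83*w^2 - 84*w + 1764))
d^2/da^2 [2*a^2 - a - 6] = 4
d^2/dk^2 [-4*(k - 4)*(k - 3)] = -8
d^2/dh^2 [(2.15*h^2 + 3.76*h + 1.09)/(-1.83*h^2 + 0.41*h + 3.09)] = (-28.410018*h^3 - 94.847436*h^2 - 122.66307*h - 44.223446)/(6.128487*h^6 - 4.119147*h^5 - 30.121434*h^4 + 13.841641*h^3 + 50.860782*h^2 - 11.744163*h - 29.503629)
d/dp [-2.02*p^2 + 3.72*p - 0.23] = 3.72 - 4.04*p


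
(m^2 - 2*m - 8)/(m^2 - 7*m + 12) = (m + 2)/(m - 3)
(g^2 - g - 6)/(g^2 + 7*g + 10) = (g - 3)/(g + 5)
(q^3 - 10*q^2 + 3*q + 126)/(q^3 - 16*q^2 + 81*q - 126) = (q + 3)/(q - 3)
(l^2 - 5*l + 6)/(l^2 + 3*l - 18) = (l - 2)/(l + 6)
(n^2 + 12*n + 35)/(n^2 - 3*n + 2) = (n^2 + 12*n + 35)/(n^2 - 3*n + 2)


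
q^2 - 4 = (q - 2)*(q + 2)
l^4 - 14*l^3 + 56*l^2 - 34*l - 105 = (l - 7)*(l - 5)*(l - 3)*(l + 1)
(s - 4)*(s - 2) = s^2 - 6*s + 8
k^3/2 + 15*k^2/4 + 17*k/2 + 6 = (k/2 + 1)*(k + 3/2)*(k + 4)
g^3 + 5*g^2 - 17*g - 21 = (g - 3)*(g + 1)*(g + 7)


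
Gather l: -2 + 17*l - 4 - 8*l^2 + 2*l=-8*l^2 + 19*l - 6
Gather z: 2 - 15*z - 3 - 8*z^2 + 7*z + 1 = -8*z^2 - 8*z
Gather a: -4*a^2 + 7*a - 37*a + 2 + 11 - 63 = -4*a^2 - 30*a - 50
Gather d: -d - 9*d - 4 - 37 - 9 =-10*d - 50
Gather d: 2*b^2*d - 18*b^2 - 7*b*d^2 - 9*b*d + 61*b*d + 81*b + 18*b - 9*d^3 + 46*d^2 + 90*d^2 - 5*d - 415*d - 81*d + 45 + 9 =-18*b^2 + 99*b - 9*d^3 + d^2*(136 - 7*b) + d*(2*b^2 + 52*b - 501) + 54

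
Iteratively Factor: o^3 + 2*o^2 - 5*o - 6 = (o + 1)*(o^2 + o - 6) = (o + 1)*(o + 3)*(o - 2)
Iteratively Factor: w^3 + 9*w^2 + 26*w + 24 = (w + 4)*(w^2 + 5*w + 6) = (w + 3)*(w + 4)*(w + 2)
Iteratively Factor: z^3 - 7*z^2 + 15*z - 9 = (z - 3)*(z^2 - 4*z + 3) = (z - 3)^2*(z - 1)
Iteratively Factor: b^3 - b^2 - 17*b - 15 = (b + 1)*(b^2 - 2*b - 15) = (b + 1)*(b + 3)*(b - 5)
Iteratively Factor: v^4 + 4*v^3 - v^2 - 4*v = (v)*(v^3 + 4*v^2 - v - 4) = v*(v - 1)*(v^2 + 5*v + 4) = v*(v - 1)*(v + 4)*(v + 1)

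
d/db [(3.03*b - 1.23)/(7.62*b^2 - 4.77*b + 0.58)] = (-23.0886*b^2 + 18.7452*b - 4.1097)/(58.0644*b^4 - 72.6948*b^3 + 31.5921*b^2 - 5.5332*b + 0.3364)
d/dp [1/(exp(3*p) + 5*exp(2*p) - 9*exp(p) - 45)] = (-3*exp(2*p) - 10*exp(p) + 9)*exp(p)/(exp(3*p) + 5*exp(2*p) - 9*exp(p) - 45)^2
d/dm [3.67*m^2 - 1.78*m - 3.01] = 7.34*m - 1.78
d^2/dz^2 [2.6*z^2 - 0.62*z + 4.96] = 5.20000000000000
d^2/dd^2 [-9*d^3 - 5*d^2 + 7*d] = -54*d - 10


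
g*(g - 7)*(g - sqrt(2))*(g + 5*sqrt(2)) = g^4 - 7*g^3 + 4*sqrt(2)*g^3 - 28*sqrt(2)*g^2 - 10*g^2 + 70*g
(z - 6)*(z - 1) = z^2 - 7*z + 6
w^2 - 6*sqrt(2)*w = w*(w - 6*sqrt(2))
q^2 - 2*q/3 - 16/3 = (q - 8/3)*(q + 2)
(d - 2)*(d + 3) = d^2 + d - 6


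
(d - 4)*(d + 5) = d^2 + d - 20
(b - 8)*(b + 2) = b^2 - 6*b - 16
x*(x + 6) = x^2 + 6*x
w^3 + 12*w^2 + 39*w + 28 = (w + 1)*(w + 4)*(w + 7)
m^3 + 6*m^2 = m^2*(m + 6)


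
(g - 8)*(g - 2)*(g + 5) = g^3 - 5*g^2 - 34*g + 80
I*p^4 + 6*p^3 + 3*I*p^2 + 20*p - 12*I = (p - 6*I)*(p - I)*(p + 2*I)*(I*p + 1)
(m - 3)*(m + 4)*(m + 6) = m^3 + 7*m^2 - 6*m - 72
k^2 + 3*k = k*(k + 3)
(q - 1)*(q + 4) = q^2 + 3*q - 4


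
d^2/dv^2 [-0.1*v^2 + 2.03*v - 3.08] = -0.200000000000000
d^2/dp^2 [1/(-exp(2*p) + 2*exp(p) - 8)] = 2*(-4*(1 - exp(p))^2*exp(p) + (2*exp(p) - 1)*(exp(2*p) - 2*exp(p) + 8))*exp(p)/(exp(2*p) - 2*exp(p) + 8)^3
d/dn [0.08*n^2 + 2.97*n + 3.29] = 0.16*n + 2.97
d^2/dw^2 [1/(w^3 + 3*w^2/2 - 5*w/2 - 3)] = 4*(-3*(2*w + 1)*(2*w^3 + 3*w^2 - 5*w - 6) + (6*w^2 + 6*w - 5)^2)/(2*w^3 + 3*w^2 - 5*w - 6)^3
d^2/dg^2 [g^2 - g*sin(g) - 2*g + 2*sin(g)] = g*sin(g) - 2*sqrt(2)*sin(g + pi/4) + 2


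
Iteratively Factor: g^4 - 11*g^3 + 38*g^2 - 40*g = (g - 5)*(g^3 - 6*g^2 + 8*g) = (g - 5)*(g - 4)*(g^2 - 2*g) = (g - 5)*(g - 4)*(g - 2)*(g)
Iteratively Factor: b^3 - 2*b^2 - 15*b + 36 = (b + 4)*(b^2 - 6*b + 9) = (b - 3)*(b + 4)*(b - 3)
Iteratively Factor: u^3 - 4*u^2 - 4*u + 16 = (u + 2)*(u^2 - 6*u + 8) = (u - 2)*(u + 2)*(u - 4)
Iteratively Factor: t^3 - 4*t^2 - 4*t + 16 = (t - 2)*(t^2 - 2*t - 8) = (t - 4)*(t - 2)*(t + 2)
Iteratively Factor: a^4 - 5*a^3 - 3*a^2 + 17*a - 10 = (a - 5)*(a^3 - 3*a + 2) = (a - 5)*(a - 1)*(a^2 + a - 2) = (a - 5)*(a - 1)*(a + 2)*(a - 1)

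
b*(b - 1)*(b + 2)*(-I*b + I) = -I*b^4 + 3*I*b^2 - 2*I*b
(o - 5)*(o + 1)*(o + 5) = o^3 + o^2 - 25*o - 25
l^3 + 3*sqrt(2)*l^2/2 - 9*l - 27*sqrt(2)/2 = (l - 3)*(l + 3)*(l + 3*sqrt(2)/2)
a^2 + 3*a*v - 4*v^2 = (a - v)*(a + 4*v)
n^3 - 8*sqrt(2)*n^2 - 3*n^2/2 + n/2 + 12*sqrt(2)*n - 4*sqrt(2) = (n - 1)*(n - 1/2)*(n - 8*sqrt(2))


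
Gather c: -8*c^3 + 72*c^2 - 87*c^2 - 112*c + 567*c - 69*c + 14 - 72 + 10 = -8*c^3 - 15*c^2 + 386*c - 48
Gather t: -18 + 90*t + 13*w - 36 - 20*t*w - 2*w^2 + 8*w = t*(90 - 20*w) - 2*w^2 + 21*w - 54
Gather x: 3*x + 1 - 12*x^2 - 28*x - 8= -12*x^2 - 25*x - 7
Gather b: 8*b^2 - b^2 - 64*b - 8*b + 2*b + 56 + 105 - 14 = 7*b^2 - 70*b + 147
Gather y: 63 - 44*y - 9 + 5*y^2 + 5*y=5*y^2 - 39*y + 54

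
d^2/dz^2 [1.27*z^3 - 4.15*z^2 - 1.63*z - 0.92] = 7.62*z - 8.3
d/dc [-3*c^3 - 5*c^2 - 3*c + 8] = -9*c^2 - 10*c - 3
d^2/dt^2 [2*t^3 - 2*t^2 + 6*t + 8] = 12*t - 4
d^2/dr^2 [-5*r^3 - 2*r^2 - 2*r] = -30*r - 4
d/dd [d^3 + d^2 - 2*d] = 3*d^2 + 2*d - 2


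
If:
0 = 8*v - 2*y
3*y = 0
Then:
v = 0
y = 0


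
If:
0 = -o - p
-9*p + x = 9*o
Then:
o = -p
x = 0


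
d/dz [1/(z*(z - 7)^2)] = (7 - 3*z)/(z^2*(z - 7)^3)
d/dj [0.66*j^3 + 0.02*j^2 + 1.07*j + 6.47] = 1.98*j^2 + 0.04*j + 1.07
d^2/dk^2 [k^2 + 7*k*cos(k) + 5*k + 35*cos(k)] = -7*k*cos(k) - 14*sin(k) - 35*cos(k) + 2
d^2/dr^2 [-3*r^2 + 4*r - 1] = -6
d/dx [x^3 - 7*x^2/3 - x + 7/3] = 3*x^2 - 14*x/3 - 1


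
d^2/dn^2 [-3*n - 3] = 0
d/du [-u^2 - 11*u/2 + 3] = -2*u - 11/2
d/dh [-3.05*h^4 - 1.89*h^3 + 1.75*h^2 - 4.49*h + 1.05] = -12.2*h^3 - 5.67*h^2 + 3.5*h - 4.49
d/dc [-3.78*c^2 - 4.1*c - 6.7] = -7.56*c - 4.1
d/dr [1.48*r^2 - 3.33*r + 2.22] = 2.96*r - 3.33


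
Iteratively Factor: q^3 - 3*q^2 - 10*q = (q)*(q^2 - 3*q - 10) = q*(q - 5)*(q + 2)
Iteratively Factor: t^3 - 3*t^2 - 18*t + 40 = (t - 5)*(t^2 + 2*t - 8) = (t - 5)*(t - 2)*(t + 4)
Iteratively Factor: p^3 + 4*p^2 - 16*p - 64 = (p + 4)*(p^2 - 16) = (p + 4)^2*(p - 4)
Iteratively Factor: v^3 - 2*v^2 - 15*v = (v - 5)*(v^2 + 3*v) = (v - 5)*(v + 3)*(v)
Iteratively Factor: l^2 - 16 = (l + 4)*(l - 4)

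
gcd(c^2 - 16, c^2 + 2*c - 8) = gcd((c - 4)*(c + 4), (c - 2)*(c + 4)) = c + 4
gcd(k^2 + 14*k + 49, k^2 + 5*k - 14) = k + 7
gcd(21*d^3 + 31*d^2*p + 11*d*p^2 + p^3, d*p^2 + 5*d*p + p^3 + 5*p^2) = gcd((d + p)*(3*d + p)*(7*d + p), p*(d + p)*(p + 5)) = d + p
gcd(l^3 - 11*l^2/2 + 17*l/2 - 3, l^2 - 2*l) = l - 2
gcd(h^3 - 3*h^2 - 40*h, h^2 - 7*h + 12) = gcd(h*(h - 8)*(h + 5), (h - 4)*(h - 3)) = 1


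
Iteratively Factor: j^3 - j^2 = (j)*(j^2 - j) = j*(j - 1)*(j)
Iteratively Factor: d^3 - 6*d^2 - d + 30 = (d - 5)*(d^2 - d - 6) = (d - 5)*(d + 2)*(d - 3)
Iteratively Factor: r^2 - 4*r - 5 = (r - 5)*(r + 1)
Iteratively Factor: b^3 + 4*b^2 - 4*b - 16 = (b + 4)*(b^2 - 4) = (b + 2)*(b + 4)*(b - 2)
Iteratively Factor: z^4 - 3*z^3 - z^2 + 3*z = (z + 1)*(z^3 - 4*z^2 + 3*z) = (z - 1)*(z + 1)*(z^2 - 3*z) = z*(z - 1)*(z + 1)*(z - 3)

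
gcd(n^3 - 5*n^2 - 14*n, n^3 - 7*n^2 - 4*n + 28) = n^2 - 5*n - 14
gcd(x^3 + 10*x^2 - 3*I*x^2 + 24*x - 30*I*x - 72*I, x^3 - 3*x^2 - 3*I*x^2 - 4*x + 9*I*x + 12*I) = x - 3*I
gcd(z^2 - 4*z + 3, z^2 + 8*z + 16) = 1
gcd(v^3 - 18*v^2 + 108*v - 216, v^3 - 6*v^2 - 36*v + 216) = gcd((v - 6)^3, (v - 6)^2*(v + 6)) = v^2 - 12*v + 36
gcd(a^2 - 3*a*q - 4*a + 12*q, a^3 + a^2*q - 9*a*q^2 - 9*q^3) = -a + 3*q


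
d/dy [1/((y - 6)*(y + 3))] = (3 - 2*y)/(y^4 - 6*y^3 - 27*y^2 + 108*y + 324)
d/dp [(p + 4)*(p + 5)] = 2*p + 9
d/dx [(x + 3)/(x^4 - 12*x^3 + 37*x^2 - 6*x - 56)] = (x^4 - 12*x^3 + 37*x^2 - 6*x - 2*(x + 3)*(2*x^3 - 18*x^2 + 37*x - 3) - 56)/(-x^4 + 12*x^3 - 37*x^2 + 6*x + 56)^2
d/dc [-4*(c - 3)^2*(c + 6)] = 108 - 12*c^2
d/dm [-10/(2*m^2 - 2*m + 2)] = 5*(2*m - 1)/(m^2 - m + 1)^2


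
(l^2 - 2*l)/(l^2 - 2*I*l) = (l - 2)/(l - 2*I)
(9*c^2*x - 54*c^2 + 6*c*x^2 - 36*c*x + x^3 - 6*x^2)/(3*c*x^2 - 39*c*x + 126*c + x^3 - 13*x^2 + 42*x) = (3*c + x)/(x - 7)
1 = 1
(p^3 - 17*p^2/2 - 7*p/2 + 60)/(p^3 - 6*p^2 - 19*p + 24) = (2*p^2 - p - 15)/(2*(p^2 + 2*p - 3))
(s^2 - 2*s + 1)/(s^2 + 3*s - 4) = (s - 1)/(s + 4)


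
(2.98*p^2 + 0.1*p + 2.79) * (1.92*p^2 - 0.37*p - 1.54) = 5.7216*p^4 - 0.9106*p^3 + 0.7306*p^2 - 1.1863*p - 4.2966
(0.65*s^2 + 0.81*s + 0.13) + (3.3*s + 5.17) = 0.65*s^2 + 4.11*s + 5.3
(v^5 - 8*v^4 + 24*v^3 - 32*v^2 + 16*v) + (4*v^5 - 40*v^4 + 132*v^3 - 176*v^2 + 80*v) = 5*v^5 - 48*v^4 + 156*v^3 - 208*v^2 + 96*v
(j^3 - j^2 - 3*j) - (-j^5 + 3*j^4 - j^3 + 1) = j^5 - 3*j^4 + 2*j^3 - j^2 - 3*j - 1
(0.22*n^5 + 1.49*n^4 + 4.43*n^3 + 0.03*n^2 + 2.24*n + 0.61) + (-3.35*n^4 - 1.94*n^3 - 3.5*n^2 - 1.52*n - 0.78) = 0.22*n^5 - 1.86*n^4 + 2.49*n^3 - 3.47*n^2 + 0.72*n - 0.17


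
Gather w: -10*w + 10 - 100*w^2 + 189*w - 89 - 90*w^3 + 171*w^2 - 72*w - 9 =-90*w^3 + 71*w^2 + 107*w - 88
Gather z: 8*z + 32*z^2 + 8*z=32*z^2 + 16*z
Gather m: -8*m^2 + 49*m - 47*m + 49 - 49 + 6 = -8*m^2 + 2*m + 6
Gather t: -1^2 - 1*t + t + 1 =0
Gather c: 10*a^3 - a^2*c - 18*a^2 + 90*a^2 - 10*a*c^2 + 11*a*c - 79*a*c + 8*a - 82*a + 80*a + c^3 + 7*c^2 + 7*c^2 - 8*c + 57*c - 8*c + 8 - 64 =10*a^3 + 72*a^2 + 6*a + c^3 + c^2*(14 - 10*a) + c*(-a^2 - 68*a + 41) - 56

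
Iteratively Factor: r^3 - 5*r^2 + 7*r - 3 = (r - 3)*(r^2 - 2*r + 1) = (r - 3)*(r - 1)*(r - 1)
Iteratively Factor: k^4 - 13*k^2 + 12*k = (k - 1)*(k^3 + k^2 - 12*k) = (k - 3)*(k - 1)*(k^2 + 4*k) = (k - 3)*(k - 1)*(k + 4)*(k)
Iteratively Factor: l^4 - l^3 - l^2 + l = (l + 1)*(l^3 - 2*l^2 + l) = (l - 1)*(l + 1)*(l^2 - l) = l*(l - 1)*(l + 1)*(l - 1)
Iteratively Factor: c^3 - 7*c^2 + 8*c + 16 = (c - 4)*(c^2 - 3*c - 4) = (c - 4)*(c + 1)*(c - 4)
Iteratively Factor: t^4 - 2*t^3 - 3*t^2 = (t)*(t^3 - 2*t^2 - 3*t) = t*(t - 3)*(t^2 + t) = t^2*(t - 3)*(t + 1)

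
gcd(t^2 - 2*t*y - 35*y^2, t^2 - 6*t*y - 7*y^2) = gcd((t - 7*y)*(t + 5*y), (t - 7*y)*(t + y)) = -t + 7*y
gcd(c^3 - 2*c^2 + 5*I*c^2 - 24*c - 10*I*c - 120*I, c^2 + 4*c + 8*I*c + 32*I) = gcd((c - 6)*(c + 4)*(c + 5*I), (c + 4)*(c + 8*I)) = c + 4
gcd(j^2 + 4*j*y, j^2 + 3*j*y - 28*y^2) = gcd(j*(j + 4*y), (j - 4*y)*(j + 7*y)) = 1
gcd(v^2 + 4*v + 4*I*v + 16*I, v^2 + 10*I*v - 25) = 1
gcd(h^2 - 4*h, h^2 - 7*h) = h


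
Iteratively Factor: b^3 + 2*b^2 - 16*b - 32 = (b + 2)*(b^2 - 16) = (b + 2)*(b + 4)*(b - 4)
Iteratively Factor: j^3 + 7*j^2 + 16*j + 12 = (j + 3)*(j^2 + 4*j + 4) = (j + 2)*(j + 3)*(j + 2)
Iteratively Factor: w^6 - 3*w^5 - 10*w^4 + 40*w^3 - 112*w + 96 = (w - 2)*(w^5 - w^4 - 12*w^3 + 16*w^2 + 32*w - 48) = (w - 2)*(w + 2)*(w^4 - 3*w^3 - 6*w^2 + 28*w - 24) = (w - 2)*(w + 2)*(w + 3)*(w^3 - 6*w^2 + 12*w - 8) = (w - 2)^2*(w + 2)*(w + 3)*(w^2 - 4*w + 4) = (w - 2)^3*(w + 2)*(w + 3)*(w - 2)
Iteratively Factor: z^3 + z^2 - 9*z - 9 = (z + 3)*(z^2 - 2*z - 3) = (z - 3)*(z + 3)*(z + 1)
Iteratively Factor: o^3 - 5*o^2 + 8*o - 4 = (o - 1)*(o^2 - 4*o + 4) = (o - 2)*(o - 1)*(o - 2)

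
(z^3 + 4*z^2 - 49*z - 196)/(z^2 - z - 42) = (z^2 + 11*z + 28)/(z + 6)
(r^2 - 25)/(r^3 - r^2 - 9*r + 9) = (r^2 - 25)/(r^3 - r^2 - 9*r + 9)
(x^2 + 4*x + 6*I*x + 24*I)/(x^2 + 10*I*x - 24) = (x + 4)/(x + 4*I)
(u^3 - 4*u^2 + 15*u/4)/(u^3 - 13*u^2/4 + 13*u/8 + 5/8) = 2*u*(2*u - 3)/(4*u^2 - 3*u - 1)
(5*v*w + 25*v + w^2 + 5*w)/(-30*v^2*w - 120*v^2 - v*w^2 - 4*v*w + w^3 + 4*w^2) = (-w - 5)/(6*v*w + 24*v - w^2 - 4*w)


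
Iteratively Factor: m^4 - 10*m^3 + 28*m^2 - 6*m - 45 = (m - 3)*(m^3 - 7*m^2 + 7*m + 15) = (m - 3)*(m + 1)*(m^2 - 8*m + 15) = (m - 5)*(m - 3)*(m + 1)*(m - 3)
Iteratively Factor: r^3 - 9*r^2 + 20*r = (r)*(r^2 - 9*r + 20) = r*(r - 5)*(r - 4)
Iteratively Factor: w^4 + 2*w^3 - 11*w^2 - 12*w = (w)*(w^3 + 2*w^2 - 11*w - 12) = w*(w + 1)*(w^2 + w - 12) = w*(w + 1)*(w + 4)*(w - 3)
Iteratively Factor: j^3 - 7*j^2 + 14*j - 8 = (j - 1)*(j^2 - 6*j + 8) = (j - 2)*(j - 1)*(j - 4)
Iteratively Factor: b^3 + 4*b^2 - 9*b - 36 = (b + 3)*(b^2 + b - 12) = (b - 3)*(b + 3)*(b + 4)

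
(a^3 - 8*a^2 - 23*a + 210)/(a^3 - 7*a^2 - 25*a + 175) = (a - 6)/(a - 5)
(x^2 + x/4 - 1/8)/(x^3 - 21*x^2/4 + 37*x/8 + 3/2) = (8*x^2 + 2*x - 1)/(8*x^3 - 42*x^2 + 37*x + 12)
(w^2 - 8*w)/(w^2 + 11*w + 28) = w*(w - 8)/(w^2 + 11*w + 28)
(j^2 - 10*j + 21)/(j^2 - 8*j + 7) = (j - 3)/(j - 1)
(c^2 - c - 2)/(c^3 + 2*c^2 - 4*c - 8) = (c + 1)/(c^2 + 4*c + 4)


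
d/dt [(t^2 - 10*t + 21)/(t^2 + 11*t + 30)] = 3*(7*t^2 + 6*t - 177)/(t^4 + 22*t^3 + 181*t^2 + 660*t + 900)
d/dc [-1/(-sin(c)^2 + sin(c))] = (-2/tan(c) + cos(c)/sin(c)^2)/(sin(c) - 1)^2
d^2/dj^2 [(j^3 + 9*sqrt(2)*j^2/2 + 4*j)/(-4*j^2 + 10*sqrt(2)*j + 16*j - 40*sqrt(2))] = 2*(-55*j^3 - 28*sqrt(2)*j^3 + 120*sqrt(2)*j^2 + 420*j^2 - 600*j + 120*sqrt(2)*j - 1060*sqrt(2) - 200)/(4*j^6 - 48*j^5 - 30*sqrt(2)*j^5 + 342*j^4 + 360*sqrt(2)*j^4 - 1565*sqrt(2)*j^3 - 2056*j^3 + 3420*sqrt(2)*j^2 + 7200*j^2 - 9600*j - 6000*sqrt(2)*j + 8000*sqrt(2))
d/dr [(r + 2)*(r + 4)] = 2*r + 6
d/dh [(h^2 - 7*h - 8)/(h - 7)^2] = (65 - 7*h)/(h^3 - 21*h^2 + 147*h - 343)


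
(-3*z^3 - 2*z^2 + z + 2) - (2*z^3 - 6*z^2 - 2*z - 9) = -5*z^3 + 4*z^2 + 3*z + 11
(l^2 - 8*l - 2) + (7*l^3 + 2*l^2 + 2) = 7*l^3 + 3*l^2 - 8*l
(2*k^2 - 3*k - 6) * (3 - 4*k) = -8*k^3 + 18*k^2 + 15*k - 18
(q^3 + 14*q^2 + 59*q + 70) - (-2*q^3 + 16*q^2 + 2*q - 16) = 3*q^3 - 2*q^2 + 57*q + 86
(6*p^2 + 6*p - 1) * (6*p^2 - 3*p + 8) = 36*p^4 + 18*p^3 + 24*p^2 + 51*p - 8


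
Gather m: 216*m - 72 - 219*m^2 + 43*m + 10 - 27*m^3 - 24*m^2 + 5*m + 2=-27*m^3 - 243*m^2 + 264*m - 60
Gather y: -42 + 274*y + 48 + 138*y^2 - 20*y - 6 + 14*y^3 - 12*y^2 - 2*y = 14*y^3 + 126*y^2 + 252*y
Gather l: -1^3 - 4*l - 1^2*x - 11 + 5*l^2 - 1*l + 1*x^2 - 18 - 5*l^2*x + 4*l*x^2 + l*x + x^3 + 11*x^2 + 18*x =l^2*(5 - 5*x) + l*(4*x^2 + x - 5) + x^3 + 12*x^2 + 17*x - 30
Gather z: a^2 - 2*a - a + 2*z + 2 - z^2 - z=a^2 - 3*a - z^2 + z + 2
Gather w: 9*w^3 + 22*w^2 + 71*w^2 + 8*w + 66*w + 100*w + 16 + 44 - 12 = 9*w^3 + 93*w^2 + 174*w + 48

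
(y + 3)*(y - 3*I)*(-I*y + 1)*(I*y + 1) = y^4 + 3*y^3 - 3*I*y^3 + y^2 - 9*I*y^2 + 3*y - 3*I*y - 9*I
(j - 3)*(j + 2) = j^2 - j - 6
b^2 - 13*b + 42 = (b - 7)*(b - 6)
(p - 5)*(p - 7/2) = p^2 - 17*p/2 + 35/2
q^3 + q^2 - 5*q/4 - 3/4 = (q - 1)*(q + 1/2)*(q + 3/2)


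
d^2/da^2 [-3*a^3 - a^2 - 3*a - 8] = -18*a - 2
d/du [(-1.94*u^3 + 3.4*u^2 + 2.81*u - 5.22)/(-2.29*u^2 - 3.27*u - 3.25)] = (4.4426*u^4 + 12.6876*u^3 + 14.2319*u^2 - 46.0076*u - 26.2019)/(5.2441*u^4 + 14.9766*u^3 + 25.5779*u^2 + 21.255*u + 10.5625)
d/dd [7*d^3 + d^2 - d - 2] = 21*d^2 + 2*d - 1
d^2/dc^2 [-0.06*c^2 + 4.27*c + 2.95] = -0.120000000000000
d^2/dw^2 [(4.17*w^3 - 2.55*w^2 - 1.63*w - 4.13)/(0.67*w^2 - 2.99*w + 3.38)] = (43.993426*w^3 - 229.332486*w^2 + 357.62805*w - 146.350282)/(0.300763*w^6 - 4.026633*w^5 + 22.521447*w^4 - 67.357823*w^3 + 113.615658*w^2 - 102.476868*w + 38.614472)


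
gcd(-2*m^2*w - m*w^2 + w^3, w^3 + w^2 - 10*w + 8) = 1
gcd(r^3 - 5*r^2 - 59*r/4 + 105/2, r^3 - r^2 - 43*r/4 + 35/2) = r^2 + r - 35/4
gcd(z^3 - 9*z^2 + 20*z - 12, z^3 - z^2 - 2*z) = z - 2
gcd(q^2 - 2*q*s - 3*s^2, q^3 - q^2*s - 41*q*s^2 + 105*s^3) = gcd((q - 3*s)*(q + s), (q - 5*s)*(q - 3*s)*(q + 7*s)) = q - 3*s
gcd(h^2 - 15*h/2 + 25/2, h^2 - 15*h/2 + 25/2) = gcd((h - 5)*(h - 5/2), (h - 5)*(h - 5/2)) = h^2 - 15*h/2 + 25/2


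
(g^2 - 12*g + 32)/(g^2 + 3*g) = (g^2 - 12*g + 32)/(g*(g + 3))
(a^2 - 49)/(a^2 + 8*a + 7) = (a - 7)/(a + 1)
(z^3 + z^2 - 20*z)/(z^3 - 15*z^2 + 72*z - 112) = z*(z + 5)/(z^2 - 11*z + 28)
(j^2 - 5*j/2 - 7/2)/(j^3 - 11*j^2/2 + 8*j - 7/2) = (j + 1)/(j^2 - 2*j + 1)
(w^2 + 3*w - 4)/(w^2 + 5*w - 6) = (w + 4)/(w + 6)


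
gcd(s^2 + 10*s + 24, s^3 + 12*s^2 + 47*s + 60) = s + 4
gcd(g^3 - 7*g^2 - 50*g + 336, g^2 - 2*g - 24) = g - 6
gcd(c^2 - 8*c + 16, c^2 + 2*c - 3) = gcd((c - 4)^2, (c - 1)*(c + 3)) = 1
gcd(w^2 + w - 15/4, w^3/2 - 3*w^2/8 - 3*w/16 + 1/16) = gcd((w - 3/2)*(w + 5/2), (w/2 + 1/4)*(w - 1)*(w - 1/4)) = 1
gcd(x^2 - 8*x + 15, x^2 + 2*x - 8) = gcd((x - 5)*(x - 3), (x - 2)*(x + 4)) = 1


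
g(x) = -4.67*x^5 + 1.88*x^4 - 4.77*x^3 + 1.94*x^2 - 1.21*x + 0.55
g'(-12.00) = -499288.57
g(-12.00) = 1209566.11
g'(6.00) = -29130.37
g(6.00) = -34844.63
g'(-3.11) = -2562.27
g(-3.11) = 1701.12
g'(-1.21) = -90.23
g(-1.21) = 29.45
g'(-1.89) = -408.37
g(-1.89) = 178.58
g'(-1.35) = -128.59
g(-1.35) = 44.64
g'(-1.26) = -102.71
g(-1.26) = 34.27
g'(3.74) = -4361.96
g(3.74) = -3275.78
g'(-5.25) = -19242.96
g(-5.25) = 20804.56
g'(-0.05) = -1.44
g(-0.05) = 0.62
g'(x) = -23.35*x^4 + 7.52*x^3 - 14.31*x^2 + 3.88*x - 1.21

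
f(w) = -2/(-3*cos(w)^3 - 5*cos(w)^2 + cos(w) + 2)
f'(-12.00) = 2.34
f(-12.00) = 0.79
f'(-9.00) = 3.46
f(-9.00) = 2.52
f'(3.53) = 2.80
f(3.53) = 2.41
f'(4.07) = 95.32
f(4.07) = -7.96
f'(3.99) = 13587.49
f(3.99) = -99.25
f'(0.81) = 32.74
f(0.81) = 2.98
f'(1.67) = -1.10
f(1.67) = -1.08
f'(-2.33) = 841.64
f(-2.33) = 25.32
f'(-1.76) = 1.84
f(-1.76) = -1.21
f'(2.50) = -17.70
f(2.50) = 4.28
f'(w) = -2*(-9*sin(w)*cos(w)^2 - 10*sin(w)*cos(w) + sin(w))/(-3*cos(w)^3 - 5*cos(w)^2 + cos(w) + 2)^2 = 2*(9*cos(w)^2 + 10*cos(w) - 1)*sin(w)/((-sin(w)^2 + cos(w))^2*(3*cos(w) + 2)^2)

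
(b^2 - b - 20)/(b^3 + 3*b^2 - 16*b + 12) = (b^2 - b - 20)/(b^3 + 3*b^2 - 16*b + 12)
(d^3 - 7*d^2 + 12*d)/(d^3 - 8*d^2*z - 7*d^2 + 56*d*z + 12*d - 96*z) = d/(d - 8*z)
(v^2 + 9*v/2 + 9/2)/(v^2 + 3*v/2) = (v + 3)/v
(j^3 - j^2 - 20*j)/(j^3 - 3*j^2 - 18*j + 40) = j/(j - 2)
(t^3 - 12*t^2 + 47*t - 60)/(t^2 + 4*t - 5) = (t^3 - 12*t^2 + 47*t - 60)/(t^2 + 4*t - 5)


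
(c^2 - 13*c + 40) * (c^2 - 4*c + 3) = c^4 - 17*c^3 + 95*c^2 - 199*c + 120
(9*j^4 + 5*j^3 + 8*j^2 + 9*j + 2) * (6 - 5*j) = -45*j^5 + 29*j^4 - 10*j^3 + 3*j^2 + 44*j + 12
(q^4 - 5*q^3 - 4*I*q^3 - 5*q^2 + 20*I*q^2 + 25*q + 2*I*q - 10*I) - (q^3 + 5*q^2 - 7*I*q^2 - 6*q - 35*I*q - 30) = q^4 - 6*q^3 - 4*I*q^3 - 10*q^2 + 27*I*q^2 + 31*q + 37*I*q + 30 - 10*I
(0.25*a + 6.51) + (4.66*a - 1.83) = 4.91*a + 4.68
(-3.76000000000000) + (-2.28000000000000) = -6.04000000000000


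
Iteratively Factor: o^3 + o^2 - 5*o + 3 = (o + 3)*(o^2 - 2*o + 1) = (o - 1)*(o + 3)*(o - 1)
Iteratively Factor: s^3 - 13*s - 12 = (s + 3)*(s^2 - 3*s - 4) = (s - 4)*(s + 3)*(s + 1)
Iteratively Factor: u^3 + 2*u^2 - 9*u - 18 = (u - 3)*(u^2 + 5*u + 6) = (u - 3)*(u + 3)*(u + 2)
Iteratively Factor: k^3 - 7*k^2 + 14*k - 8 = (k - 2)*(k^2 - 5*k + 4) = (k - 4)*(k - 2)*(k - 1)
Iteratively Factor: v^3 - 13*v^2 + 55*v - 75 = (v - 3)*(v^2 - 10*v + 25) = (v - 5)*(v - 3)*(v - 5)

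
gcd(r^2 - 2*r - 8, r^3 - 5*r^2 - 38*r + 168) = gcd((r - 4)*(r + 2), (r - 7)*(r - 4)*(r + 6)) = r - 4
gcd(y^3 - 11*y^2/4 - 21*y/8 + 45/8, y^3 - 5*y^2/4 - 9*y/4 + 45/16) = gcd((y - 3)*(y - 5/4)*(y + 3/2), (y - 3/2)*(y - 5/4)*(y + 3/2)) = y^2 + y/4 - 15/8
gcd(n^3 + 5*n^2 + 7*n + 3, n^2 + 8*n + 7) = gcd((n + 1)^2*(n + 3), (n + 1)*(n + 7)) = n + 1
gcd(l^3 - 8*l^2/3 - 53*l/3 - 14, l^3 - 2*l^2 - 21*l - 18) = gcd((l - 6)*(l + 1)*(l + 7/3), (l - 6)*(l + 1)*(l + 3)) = l^2 - 5*l - 6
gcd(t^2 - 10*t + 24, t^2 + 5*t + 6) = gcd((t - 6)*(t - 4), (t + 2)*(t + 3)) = 1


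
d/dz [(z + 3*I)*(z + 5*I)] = 2*z + 8*I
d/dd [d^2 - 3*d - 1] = 2*d - 3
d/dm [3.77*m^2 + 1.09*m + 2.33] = 7.54*m + 1.09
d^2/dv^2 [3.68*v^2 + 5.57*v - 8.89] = 7.36000000000000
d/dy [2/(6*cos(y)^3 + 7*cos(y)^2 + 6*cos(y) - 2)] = 4*(9*cos(y)^2 + 7*cos(y) + 3)*sin(y)/(6*cos(y)^3 + 7*cos(y)^2 + 6*cos(y) - 2)^2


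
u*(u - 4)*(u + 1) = u^3 - 3*u^2 - 4*u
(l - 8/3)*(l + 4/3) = l^2 - 4*l/3 - 32/9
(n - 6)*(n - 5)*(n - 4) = n^3 - 15*n^2 + 74*n - 120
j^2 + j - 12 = (j - 3)*(j + 4)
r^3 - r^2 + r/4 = r*(r - 1/2)^2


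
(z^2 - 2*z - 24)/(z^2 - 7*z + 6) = (z + 4)/(z - 1)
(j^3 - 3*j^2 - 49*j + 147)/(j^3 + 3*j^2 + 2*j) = (j^3 - 3*j^2 - 49*j + 147)/(j*(j^2 + 3*j + 2))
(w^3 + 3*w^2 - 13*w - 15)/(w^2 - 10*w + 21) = (w^2 + 6*w + 5)/(w - 7)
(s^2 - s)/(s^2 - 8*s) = (s - 1)/(s - 8)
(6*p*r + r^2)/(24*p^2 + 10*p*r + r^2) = r/(4*p + r)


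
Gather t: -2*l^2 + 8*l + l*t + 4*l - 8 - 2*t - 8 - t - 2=-2*l^2 + 12*l + t*(l - 3) - 18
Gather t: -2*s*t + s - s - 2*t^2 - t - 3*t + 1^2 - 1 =-2*t^2 + t*(-2*s - 4)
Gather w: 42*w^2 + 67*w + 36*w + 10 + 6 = 42*w^2 + 103*w + 16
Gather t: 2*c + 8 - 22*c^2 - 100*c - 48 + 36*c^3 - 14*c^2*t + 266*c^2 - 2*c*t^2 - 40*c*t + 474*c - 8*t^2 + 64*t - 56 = 36*c^3 + 244*c^2 + 376*c + t^2*(-2*c - 8) + t*(-14*c^2 - 40*c + 64) - 96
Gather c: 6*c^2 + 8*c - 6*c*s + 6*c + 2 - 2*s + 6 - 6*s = 6*c^2 + c*(14 - 6*s) - 8*s + 8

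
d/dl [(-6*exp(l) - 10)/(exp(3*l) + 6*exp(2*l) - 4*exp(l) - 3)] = (12*exp(3*l) + 66*exp(2*l) + 120*exp(l) - 22)*exp(l)/(exp(6*l) + 12*exp(5*l) + 28*exp(4*l) - 54*exp(3*l) - 20*exp(2*l) + 24*exp(l) + 9)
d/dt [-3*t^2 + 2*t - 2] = 2 - 6*t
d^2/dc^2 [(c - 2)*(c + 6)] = 2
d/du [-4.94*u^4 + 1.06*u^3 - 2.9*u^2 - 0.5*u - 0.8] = -19.76*u^3 + 3.18*u^2 - 5.8*u - 0.5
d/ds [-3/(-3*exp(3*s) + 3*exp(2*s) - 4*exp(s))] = 3*(-9*exp(2*s) + 6*exp(s) - 4)*exp(-s)/(3*exp(2*s) - 3*exp(s) + 4)^2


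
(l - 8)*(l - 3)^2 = l^3 - 14*l^2 + 57*l - 72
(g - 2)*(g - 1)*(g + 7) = g^3 + 4*g^2 - 19*g + 14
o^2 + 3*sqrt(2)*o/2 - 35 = (o - 7*sqrt(2)/2)*(o + 5*sqrt(2))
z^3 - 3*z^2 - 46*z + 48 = (z - 8)*(z - 1)*(z + 6)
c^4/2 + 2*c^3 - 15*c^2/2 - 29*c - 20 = (c/2 + 1)*(c - 4)*(c + 1)*(c + 5)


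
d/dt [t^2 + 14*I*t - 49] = 2*t + 14*I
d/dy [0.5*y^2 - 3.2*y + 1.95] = 1.0*y - 3.2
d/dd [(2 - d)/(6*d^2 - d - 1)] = (-6*d^2 + d + (d - 2)*(12*d - 1) + 1)/(-6*d^2 + d + 1)^2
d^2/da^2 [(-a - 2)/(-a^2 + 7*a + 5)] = 2*((5 - 3*a)*(-a^2 + 7*a + 5) - (a + 2)*(2*a - 7)^2)/(-a^2 + 7*a + 5)^3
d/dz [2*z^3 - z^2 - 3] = 2*z*(3*z - 1)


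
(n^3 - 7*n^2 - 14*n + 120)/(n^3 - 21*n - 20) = (n - 6)/(n + 1)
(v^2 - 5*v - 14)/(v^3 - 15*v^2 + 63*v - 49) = (v + 2)/(v^2 - 8*v + 7)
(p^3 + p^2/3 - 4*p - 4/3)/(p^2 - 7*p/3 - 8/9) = 3*(p^2 - 4)/(3*p - 8)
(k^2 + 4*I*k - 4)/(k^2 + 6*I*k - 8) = (k + 2*I)/(k + 4*I)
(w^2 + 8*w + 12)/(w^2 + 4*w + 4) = (w + 6)/(w + 2)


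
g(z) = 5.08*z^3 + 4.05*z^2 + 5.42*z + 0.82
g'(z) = 15.24*z^2 + 8.1*z + 5.42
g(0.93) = 13.45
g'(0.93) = 26.13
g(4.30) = 502.91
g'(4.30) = 322.04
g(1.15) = 20.14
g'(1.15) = 34.89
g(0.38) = 3.74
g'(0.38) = 10.70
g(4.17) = 462.21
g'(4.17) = 304.20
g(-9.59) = -4159.12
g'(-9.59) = 1329.33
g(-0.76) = -3.19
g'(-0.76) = 8.07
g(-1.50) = -15.34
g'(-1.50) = 27.56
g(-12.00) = -8259.26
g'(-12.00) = 2102.78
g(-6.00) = -983.18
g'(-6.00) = 505.46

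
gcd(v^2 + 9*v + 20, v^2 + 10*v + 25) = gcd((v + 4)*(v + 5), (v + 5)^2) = v + 5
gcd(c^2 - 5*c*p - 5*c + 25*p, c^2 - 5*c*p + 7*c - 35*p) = -c + 5*p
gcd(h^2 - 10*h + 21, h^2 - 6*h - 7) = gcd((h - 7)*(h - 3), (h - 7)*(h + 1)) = h - 7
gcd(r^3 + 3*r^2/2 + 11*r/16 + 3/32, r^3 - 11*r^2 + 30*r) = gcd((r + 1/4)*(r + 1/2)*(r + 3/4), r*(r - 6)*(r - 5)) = 1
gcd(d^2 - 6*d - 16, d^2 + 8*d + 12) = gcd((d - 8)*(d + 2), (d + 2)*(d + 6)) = d + 2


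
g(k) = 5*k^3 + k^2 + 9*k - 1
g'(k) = 15*k^2 + 2*k + 9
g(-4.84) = -588.03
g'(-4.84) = 350.70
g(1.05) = 15.34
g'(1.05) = 27.64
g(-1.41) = -25.72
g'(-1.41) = 36.00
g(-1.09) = -16.10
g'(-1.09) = 24.64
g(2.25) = 81.27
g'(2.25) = 89.44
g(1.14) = 17.97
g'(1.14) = 30.77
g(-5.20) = -723.80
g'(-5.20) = 404.20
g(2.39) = 94.48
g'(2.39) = 99.46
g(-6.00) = -1099.00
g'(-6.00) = 537.00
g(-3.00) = -154.00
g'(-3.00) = 138.00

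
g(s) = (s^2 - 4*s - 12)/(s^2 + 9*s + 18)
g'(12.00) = 0.04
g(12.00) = 0.31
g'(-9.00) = 1.69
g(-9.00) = 5.83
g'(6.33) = 0.07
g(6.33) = 0.02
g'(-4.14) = 2.32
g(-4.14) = -10.23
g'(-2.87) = -175.88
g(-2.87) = 18.97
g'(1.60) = 0.14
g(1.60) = -0.45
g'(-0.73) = -0.01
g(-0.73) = -0.71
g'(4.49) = 0.09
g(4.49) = -0.12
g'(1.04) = 0.14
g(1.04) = -0.53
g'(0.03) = 0.11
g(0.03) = -0.66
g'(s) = (-2*s - 9)*(s^2 - 4*s - 12)/(s^2 + 9*s + 18)^2 + (2*s - 4)/(s^2 + 9*s + 18)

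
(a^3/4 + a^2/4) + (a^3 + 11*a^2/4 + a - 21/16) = 5*a^3/4 + 3*a^2 + a - 21/16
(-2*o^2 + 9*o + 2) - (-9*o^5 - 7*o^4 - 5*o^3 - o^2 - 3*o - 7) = 9*o^5 + 7*o^4 + 5*o^3 - o^2 + 12*o + 9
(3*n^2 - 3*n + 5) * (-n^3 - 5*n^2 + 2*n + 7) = -3*n^5 - 12*n^4 + 16*n^3 - 10*n^2 - 11*n + 35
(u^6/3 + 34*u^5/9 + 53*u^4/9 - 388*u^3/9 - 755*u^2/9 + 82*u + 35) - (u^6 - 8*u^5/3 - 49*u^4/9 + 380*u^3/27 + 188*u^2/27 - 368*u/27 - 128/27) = -2*u^6/3 + 58*u^5/9 + 34*u^4/3 - 1544*u^3/27 - 2453*u^2/27 + 2582*u/27 + 1073/27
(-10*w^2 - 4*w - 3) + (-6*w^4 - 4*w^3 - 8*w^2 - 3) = -6*w^4 - 4*w^3 - 18*w^2 - 4*w - 6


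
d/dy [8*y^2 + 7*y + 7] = 16*y + 7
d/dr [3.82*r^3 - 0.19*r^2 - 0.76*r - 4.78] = 11.46*r^2 - 0.38*r - 0.76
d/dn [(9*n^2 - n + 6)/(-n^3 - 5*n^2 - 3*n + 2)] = (9*n^4 - 2*n^3 - 14*n^2 + 96*n + 16)/(n^6 + 10*n^5 + 31*n^4 + 26*n^3 - 11*n^2 - 12*n + 4)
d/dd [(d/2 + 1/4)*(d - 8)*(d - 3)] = 3*d^2/2 - 21*d/2 + 37/4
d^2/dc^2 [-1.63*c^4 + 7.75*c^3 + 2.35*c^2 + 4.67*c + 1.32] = -19.56*c^2 + 46.5*c + 4.7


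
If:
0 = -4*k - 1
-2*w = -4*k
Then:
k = -1/4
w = -1/2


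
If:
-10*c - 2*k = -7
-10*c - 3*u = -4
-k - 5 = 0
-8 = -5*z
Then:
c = 17/10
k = -5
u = -13/3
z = 8/5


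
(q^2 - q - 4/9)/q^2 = (q^2 - q - 4/9)/q^2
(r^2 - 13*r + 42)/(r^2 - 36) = (r - 7)/(r + 6)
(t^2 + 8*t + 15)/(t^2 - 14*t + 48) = (t^2 + 8*t + 15)/(t^2 - 14*t + 48)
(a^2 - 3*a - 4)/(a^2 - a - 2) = (a - 4)/(a - 2)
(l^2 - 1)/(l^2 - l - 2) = (l - 1)/(l - 2)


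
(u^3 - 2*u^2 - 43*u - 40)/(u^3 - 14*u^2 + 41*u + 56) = (u + 5)/(u - 7)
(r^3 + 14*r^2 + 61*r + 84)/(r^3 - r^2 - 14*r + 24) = (r^2 + 10*r + 21)/(r^2 - 5*r + 6)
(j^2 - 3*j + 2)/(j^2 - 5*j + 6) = (j - 1)/(j - 3)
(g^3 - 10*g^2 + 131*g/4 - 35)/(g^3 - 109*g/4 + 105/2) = (g - 4)/(g + 6)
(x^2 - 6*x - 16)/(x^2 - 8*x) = (x + 2)/x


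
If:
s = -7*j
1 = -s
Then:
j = 1/7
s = -1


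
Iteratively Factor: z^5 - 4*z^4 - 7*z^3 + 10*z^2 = (z - 5)*(z^4 + z^3 - 2*z^2) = z*(z - 5)*(z^3 + z^2 - 2*z) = z*(z - 5)*(z + 2)*(z^2 - z) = z*(z - 5)*(z - 1)*(z + 2)*(z)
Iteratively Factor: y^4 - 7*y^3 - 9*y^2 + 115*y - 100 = (y + 4)*(y^3 - 11*y^2 + 35*y - 25) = (y - 5)*(y + 4)*(y^2 - 6*y + 5) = (y - 5)*(y - 1)*(y + 4)*(y - 5)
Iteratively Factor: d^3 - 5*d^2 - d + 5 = (d - 1)*(d^2 - 4*d - 5) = (d - 5)*(d - 1)*(d + 1)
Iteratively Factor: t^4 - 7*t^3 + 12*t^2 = (t - 3)*(t^3 - 4*t^2) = t*(t - 3)*(t^2 - 4*t) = t^2*(t - 3)*(t - 4)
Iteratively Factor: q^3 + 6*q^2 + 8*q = (q + 4)*(q^2 + 2*q) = q*(q + 4)*(q + 2)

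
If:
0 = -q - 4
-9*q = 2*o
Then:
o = 18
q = -4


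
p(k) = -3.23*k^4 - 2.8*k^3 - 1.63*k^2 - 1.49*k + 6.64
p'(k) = -12.92*k^3 - 8.4*k^2 - 3.26*k - 1.49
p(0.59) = 4.23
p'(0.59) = -8.99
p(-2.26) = -50.26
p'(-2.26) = 112.11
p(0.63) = 3.85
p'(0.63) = -10.11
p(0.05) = 6.56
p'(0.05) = -1.68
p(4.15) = -1185.81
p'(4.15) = -1083.12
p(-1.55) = -3.18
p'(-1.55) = 31.49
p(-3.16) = -238.65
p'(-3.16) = 332.62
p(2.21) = -111.89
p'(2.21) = -189.18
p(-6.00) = -3624.38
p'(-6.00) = 2506.39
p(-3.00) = -189.59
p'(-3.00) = 281.53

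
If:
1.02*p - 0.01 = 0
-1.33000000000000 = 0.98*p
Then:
No Solution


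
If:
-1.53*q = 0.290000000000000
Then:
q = -0.19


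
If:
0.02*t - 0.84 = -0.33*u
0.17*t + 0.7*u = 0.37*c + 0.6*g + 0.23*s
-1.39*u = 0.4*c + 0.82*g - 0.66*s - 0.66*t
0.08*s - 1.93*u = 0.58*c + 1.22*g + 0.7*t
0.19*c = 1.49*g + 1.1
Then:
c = -0.89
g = -0.85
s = 8.88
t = -4.54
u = 2.82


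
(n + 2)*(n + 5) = n^2 + 7*n + 10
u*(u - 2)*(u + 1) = u^3 - u^2 - 2*u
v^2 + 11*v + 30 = (v + 5)*(v + 6)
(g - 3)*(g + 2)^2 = g^3 + g^2 - 8*g - 12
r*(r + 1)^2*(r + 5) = r^4 + 7*r^3 + 11*r^2 + 5*r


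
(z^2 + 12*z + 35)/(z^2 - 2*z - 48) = (z^2 + 12*z + 35)/(z^2 - 2*z - 48)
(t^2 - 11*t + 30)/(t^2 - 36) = (t - 5)/(t + 6)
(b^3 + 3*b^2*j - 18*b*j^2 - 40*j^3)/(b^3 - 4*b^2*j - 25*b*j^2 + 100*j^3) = (b + 2*j)/(b - 5*j)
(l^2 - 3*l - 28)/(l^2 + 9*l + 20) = (l - 7)/(l + 5)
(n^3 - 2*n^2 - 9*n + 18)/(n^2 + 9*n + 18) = (n^2 - 5*n + 6)/(n + 6)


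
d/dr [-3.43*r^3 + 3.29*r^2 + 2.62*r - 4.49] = -10.29*r^2 + 6.58*r + 2.62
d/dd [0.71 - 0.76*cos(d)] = 0.76*sin(d)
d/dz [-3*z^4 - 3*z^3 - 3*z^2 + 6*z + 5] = -12*z^3 - 9*z^2 - 6*z + 6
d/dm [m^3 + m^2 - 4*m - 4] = 3*m^2 + 2*m - 4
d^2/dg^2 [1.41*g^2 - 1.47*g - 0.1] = 2.82000000000000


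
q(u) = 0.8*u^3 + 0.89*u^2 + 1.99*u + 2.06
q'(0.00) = 1.99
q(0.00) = 2.06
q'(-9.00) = 180.37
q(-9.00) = -526.96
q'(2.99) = 28.77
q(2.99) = 37.35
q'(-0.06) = 1.89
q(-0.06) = 1.94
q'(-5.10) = 55.34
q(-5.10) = -91.06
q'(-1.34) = 3.91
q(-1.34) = -0.93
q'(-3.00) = 18.25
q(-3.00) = -17.50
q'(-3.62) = 27.00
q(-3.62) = -31.43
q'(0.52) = 3.56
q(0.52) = 3.45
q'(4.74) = 64.35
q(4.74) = 116.69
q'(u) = 2.4*u^2 + 1.78*u + 1.99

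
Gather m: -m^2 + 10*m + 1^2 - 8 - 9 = -m^2 + 10*m - 16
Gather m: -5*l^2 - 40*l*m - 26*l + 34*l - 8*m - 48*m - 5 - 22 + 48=-5*l^2 + 8*l + m*(-40*l - 56) + 21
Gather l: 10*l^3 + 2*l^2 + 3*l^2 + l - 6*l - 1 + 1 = 10*l^3 + 5*l^2 - 5*l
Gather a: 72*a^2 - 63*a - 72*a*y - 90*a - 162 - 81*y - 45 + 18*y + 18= 72*a^2 + a*(-72*y - 153) - 63*y - 189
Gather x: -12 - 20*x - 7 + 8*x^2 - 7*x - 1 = 8*x^2 - 27*x - 20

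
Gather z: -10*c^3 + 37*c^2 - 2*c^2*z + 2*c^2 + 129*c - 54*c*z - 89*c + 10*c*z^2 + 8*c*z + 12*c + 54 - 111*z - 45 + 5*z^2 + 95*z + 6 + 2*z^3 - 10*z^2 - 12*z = -10*c^3 + 39*c^2 + 52*c + 2*z^3 + z^2*(10*c - 5) + z*(-2*c^2 - 46*c - 28) + 15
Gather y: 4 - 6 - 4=-6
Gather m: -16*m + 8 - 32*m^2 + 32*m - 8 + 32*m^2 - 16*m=0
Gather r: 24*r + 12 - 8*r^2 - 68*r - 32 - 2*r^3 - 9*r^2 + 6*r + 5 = -2*r^3 - 17*r^2 - 38*r - 15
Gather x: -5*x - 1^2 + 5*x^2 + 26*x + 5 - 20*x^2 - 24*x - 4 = -15*x^2 - 3*x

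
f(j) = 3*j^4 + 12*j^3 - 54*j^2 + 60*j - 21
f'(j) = 12*j^3 + 36*j^2 - 108*j + 60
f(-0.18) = -33.62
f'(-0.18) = 80.54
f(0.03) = -19.25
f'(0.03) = 56.79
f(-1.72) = -318.76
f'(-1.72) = 291.20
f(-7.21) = 348.63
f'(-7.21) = -1787.56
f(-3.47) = -945.84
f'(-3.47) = 366.85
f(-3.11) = -810.21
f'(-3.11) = 383.11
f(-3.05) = -787.20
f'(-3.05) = 383.82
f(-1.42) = -237.25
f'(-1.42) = 251.59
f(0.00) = -21.00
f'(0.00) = 60.00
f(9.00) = 24576.00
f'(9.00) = 10752.00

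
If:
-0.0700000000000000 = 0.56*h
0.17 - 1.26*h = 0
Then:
No Solution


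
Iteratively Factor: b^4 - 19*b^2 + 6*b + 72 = (b + 2)*(b^3 - 2*b^2 - 15*b + 36) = (b - 3)*(b + 2)*(b^2 + b - 12) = (b - 3)^2*(b + 2)*(b + 4)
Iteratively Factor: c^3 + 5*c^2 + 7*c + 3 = (c + 1)*(c^2 + 4*c + 3) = (c + 1)^2*(c + 3)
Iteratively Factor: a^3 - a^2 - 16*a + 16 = (a - 1)*(a^2 - 16) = (a - 1)*(a + 4)*(a - 4)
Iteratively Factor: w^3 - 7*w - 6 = (w + 1)*(w^2 - w - 6) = (w + 1)*(w + 2)*(w - 3)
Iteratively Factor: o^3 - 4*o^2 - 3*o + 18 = (o - 3)*(o^2 - o - 6) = (o - 3)*(o + 2)*(o - 3)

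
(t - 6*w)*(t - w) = t^2 - 7*t*w + 6*w^2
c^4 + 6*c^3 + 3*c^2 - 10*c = c*(c - 1)*(c + 2)*(c + 5)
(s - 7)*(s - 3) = s^2 - 10*s + 21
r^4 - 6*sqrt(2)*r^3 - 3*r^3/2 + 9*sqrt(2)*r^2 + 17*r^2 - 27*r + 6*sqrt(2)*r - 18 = (r - 2)*(r + 1/2)*(r - 3*sqrt(2))^2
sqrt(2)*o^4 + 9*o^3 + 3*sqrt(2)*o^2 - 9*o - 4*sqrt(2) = (o - 1)*(o + 1)*(o + 4*sqrt(2))*(sqrt(2)*o + 1)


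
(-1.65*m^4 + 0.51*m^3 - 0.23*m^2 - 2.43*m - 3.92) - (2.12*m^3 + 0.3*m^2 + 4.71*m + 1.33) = -1.65*m^4 - 1.61*m^3 - 0.53*m^2 - 7.14*m - 5.25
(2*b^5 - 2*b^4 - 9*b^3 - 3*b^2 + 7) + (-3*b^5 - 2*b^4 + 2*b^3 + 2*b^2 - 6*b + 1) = -b^5 - 4*b^4 - 7*b^3 - b^2 - 6*b + 8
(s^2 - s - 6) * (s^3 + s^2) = s^5 - 7*s^3 - 6*s^2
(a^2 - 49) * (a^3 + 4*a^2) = a^5 + 4*a^4 - 49*a^3 - 196*a^2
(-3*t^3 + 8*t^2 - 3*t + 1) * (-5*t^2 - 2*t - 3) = 15*t^5 - 34*t^4 + 8*t^3 - 23*t^2 + 7*t - 3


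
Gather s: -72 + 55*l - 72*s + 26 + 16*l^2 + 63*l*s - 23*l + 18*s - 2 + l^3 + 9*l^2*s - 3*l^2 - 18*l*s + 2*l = l^3 + 13*l^2 + 34*l + s*(9*l^2 + 45*l - 54) - 48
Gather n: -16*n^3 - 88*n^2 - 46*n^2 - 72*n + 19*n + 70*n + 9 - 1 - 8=-16*n^3 - 134*n^2 + 17*n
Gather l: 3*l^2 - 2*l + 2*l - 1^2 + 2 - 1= 3*l^2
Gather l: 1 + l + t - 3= l + t - 2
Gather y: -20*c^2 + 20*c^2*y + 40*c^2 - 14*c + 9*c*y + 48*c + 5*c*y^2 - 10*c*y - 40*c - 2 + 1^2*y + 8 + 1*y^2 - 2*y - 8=20*c^2 - 6*c + y^2*(5*c + 1) + y*(20*c^2 - c - 1) - 2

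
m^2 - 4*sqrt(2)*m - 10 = (m - 5*sqrt(2))*(m + sqrt(2))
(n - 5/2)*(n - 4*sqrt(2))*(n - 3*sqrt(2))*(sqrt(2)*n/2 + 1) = sqrt(2)*n^4/2 - 6*n^3 - 5*sqrt(2)*n^3/4 + 5*sqrt(2)*n^2 + 15*n^2 - 25*sqrt(2)*n/2 + 24*n - 60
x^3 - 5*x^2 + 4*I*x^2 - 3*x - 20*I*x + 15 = (x - 5)*(x + I)*(x + 3*I)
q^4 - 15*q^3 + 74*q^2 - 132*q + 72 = (q - 6)^2*(q - 2)*(q - 1)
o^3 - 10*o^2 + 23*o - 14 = (o - 7)*(o - 2)*(o - 1)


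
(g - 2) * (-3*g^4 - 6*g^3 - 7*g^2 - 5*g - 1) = -3*g^5 + 5*g^3 + 9*g^2 + 9*g + 2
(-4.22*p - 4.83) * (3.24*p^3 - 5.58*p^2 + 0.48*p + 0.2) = -13.6728*p^4 + 7.8984*p^3 + 24.9258*p^2 - 3.1624*p - 0.966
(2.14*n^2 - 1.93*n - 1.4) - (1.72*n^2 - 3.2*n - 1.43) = 0.42*n^2 + 1.27*n + 0.03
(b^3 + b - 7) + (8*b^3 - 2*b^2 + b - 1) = 9*b^3 - 2*b^2 + 2*b - 8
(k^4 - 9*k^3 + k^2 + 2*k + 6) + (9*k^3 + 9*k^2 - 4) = k^4 + 10*k^2 + 2*k + 2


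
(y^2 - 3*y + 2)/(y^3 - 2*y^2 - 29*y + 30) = (y - 2)/(y^2 - y - 30)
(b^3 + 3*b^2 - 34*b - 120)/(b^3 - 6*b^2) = 1 + 9/b + 20/b^2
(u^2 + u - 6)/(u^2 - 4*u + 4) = (u + 3)/(u - 2)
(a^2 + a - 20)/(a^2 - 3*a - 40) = (a - 4)/(a - 8)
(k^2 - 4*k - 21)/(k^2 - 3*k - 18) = (k - 7)/(k - 6)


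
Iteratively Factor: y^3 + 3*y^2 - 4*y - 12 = (y + 3)*(y^2 - 4) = (y + 2)*(y + 3)*(y - 2)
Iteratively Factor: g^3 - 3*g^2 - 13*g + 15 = (g - 5)*(g^2 + 2*g - 3) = (g - 5)*(g - 1)*(g + 3)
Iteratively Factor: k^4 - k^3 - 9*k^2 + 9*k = (k - 1)*(k^3 - 9*k) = (k - 3)*(k - 1)*(k^2 + 3*k) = (k - 3)*(k - 1)*(k + 3)*(k)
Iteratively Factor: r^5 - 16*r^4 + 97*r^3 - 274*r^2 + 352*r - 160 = (r - 1)*(r^4 - 15*r^3 + 82*r^2 - 192*r + 160) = (r - 5)*(r - 1)*(r^3 - 10*r^2 + 32*r - 32) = (r - 5)*(r - 2)*(r - 1)*(r^2 - 8*r + 16) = (r - 5)*(r - 4)*(r - 2)*(r - 1)*(r - 4)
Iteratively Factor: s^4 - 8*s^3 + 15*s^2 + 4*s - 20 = (s - 2)*(s^3 - 6*s^2 + 3*s + 10) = (s - 2)^2*(s^2 - 4*s - 5) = (s - 5)*(s - 2)^2*(s + 1)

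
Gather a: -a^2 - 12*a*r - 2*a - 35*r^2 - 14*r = -a^2 + a*(-12*r - 2) - 35*r^2 - 14*r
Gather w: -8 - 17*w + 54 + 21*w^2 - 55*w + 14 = 21*w^2 - 72*w + 60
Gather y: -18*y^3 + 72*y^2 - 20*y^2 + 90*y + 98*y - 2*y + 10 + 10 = -18*y^3 + 52*y^2 + 186*y + 20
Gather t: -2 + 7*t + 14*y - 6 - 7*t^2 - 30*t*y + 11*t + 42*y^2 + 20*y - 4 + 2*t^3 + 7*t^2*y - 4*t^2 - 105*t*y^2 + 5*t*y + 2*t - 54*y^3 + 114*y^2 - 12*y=2*t^3 + t^2*(7*y - 11) + t*(-105*y^2 - 25*y + 20) - 54*y^3 + 156*y^2 + 22*y - 12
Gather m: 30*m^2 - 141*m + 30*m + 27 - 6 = 30*m^2 - 111*m + 21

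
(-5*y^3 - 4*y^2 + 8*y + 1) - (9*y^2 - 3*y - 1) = -5*y^3 - 13*y^2 + 11*y + 2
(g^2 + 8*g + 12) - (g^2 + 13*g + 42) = -5*g - 30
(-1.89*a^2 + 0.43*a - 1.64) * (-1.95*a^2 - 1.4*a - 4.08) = 3.6855*a^4 + 1.8075*a^3 + 10.3072*a^2 + 0.5416*a + 6.6912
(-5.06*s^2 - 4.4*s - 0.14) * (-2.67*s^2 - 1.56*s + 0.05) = 13.5102*s^4 + 19.6416*s^3 + 6.9848*s^2 - 0.00159999999999999*s - 0.007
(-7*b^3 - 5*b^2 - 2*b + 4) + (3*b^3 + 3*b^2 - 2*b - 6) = -4*b^3 - 2*b^2 - 4*b - 2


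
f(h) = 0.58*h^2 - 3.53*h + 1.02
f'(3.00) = -0.05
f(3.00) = -4.35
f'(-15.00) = -20.93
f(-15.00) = 184.47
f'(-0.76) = -4.41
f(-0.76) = 4.04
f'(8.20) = 5.98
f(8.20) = 11.07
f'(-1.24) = -4.97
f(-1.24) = 6.29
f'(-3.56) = -7.66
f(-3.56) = 20.94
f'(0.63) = -2.80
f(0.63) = -0.97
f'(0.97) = -2.40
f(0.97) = -1.86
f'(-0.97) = -4.66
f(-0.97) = 4.99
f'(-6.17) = -10.69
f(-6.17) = 44.88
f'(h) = 1.16*h - 3.53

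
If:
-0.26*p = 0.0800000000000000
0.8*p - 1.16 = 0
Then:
No Solution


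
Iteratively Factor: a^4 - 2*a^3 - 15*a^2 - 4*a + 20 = (a - 5)*(a^3 + 3*a^2 - 4) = (a - 5)*(a - 1)*(a^2 + 4*a + 4) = (a - 5)*(a - 1)*(a + 2)*(a + 2)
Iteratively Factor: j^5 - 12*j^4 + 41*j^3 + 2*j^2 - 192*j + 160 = (j - 5)*(j^4 - 7*j^3 + 6*j^2 + 32*j - 32) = (j - 5)*(j - 1)*(j^3 - 6*j^2 + 32) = (j - 5)*(j - 1)*(j + 2)*(j^2 - 8*j + 16) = (j - 5)*(j - 4)*(j - 1)*(j + 2)*(j - 4)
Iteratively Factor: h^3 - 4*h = (h + 2)*(h^2 - 2*h) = h*(h + 2)*(h - 2)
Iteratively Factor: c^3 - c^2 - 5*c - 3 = (c - 3)*(c^2 + 2*c + 1) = (c - 3)*(c + 1)*(c + 1)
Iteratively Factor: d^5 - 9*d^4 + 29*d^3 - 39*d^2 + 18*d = (d - 3)*(d^4 - 6*d^3 + 11*d^2 - 6*d) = d*(d - 3)*(d^3 - 6*d^2 + 11*d - 6) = d*(d - 3)*(d - 1)*(d^2 - 5*d + 6) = d*(d - 3)*(d - 2)*(d - 1)*(d - 3)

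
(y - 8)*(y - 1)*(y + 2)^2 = y^4 - 5*y^3 - 24*y^2 - 4*y + 32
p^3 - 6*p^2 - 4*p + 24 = (p - 6)*(p - 2)*(p + 2)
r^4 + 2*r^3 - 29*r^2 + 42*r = r*(r - 3)*(r - 2)*(r + 7)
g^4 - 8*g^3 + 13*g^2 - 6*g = g*(g - 6)*(g - 1)^2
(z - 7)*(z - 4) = z^2 - 11*z + 28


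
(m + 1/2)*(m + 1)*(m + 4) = m^3 + 11*m^2/2 + 13*m/2 + 2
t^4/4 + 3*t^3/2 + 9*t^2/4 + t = t*(t/4 + 1)*(t + 1)^2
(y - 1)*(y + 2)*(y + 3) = y^3 + 4*y^2 + y - 6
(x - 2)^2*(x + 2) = x^3 - 2*x^2 - 4*x + 8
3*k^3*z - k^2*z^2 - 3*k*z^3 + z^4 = z*(-3*k + z)*(-k + z)*(k + z)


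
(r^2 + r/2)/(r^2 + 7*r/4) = 2*(2*r + 1)/(4*r + 7)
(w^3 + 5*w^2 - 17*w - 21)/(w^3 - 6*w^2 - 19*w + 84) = (w^2 + 8*w + 7)/(w^2 - 3*w - 28)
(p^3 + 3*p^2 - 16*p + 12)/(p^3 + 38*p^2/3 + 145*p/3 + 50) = 3*(p^2 - 3*p + 2)/(3*p^2 + 20*p + 25)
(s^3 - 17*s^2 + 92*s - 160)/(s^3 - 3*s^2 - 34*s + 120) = (s - 8)/(s + 6)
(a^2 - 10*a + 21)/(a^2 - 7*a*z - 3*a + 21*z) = (7 - a)/(-a + 7*z)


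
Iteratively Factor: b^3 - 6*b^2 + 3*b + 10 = (b - 5)*(b^2 - b - 2) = (b - 5)*(b - 2)*(b + 1)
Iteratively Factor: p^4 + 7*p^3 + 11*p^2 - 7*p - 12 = (p + 4)*(p^3 + 3*p^2 - p - 3) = (p + 3)*(p + 4)*(p^2 - 1) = (p + 1)*(p + 3)*(p + 4)*(p - 1)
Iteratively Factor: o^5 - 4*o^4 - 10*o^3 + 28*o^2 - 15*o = (o - 1)*(o^4 - 3*o^3 - 13*o^2 + 15*o) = o*(o - 1)*(o^3 - 3*o^2 - 13*o + 15) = o*(o - 5)*(o - 1)*(o^2 + 2*o - 3) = o*(o - 5)*(o - 1)^2*(o + 3)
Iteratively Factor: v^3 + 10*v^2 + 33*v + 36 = (v + 4)*(v^2 + 6*v + 9) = (v + 3)*(v + 4)*(v + 3)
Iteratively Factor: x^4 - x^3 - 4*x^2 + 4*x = (x - 1)*(x^3 - 4*x) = x*(x - 1)*(x^2 - 4) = x*(x - 2)*(x - 1)*(x + 2)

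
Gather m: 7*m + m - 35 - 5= 8*m - 40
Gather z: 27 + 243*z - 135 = 243*z - 108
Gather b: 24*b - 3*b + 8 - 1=21*b + 7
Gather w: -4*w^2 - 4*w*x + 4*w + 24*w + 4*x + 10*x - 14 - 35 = -4*w^2 + w*(28 - 4*x) + 14*x - 49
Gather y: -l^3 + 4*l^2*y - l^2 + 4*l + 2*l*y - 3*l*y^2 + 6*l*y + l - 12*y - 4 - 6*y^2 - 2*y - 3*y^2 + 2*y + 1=-l^3 - l^2 + 5*l + y^2*(-3*l - 9) + y*(4*l^2 + 8*l - 12) - 3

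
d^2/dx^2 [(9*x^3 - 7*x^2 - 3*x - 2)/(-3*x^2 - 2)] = 2*(81*x^3 - 72*x^2 - 162*x + 16)/(27*x^6 + 54*x^4 + 36*x^2 + 8)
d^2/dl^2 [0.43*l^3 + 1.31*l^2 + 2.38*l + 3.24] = 2.58*l + 2.62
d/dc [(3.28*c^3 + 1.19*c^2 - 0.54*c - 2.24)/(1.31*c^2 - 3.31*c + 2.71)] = (4.2968*c^4 - 21.7136*c^3 + 23.4349*c^2 + 12.3186*c - 8.8778)/(1.7161*c^4 - 8.6722*c^3 + 18.0563*c^2 - 17.9402*c + 7.3441)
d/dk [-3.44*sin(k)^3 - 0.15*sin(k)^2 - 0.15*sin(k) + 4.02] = (-0.3*sin(k) + 5.16*cos(2*k) - 5.31)*cos(k)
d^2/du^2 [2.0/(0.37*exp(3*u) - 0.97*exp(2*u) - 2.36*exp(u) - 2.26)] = ((-6.66*exp(2*u) + 7.76*exp(u) + 4.72)*(-0.37*exp(3*u) + 0.97*exp(2*u) + 2.36*exp(u) + 2.26) - 2.0*(-2.22*exp(2*u) + 3.88*exp(u) + 4.72)*(-1.11*exp(2*u) + 1.94*exp(u) + 2.36)*exp(u))*exp(u)/(-0.37*exp(3*u) + 0.97*exp(2*u) + 2.36*exp(u) + 2.26)^3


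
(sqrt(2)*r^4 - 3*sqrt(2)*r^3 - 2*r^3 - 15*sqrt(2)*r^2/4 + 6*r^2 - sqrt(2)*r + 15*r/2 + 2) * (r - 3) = sqrt(2)*r^5 - 6*sqrt(2)*r^4 - 2*r^4 + 21*sqrt(2)*r^3/4 + 12*r^3 - 21*r^2/2 + 41*sqrt(2)*r^2/4 - 41*r/2 + 3*sqrt(2)*r - 6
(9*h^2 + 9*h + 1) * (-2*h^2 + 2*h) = -18*h^4 + 16*h^2 + 2*h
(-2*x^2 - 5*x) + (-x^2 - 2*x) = -3*x^2 - 7*x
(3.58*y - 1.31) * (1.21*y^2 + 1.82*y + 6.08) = 4.3318*y^3 + 4.9305*y^2 + 19.3822*y - 7.9648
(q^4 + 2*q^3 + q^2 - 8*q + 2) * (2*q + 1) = 2*q^5 + 5*q^4 + 4*q^3 - 15*q^2 - 4*q + 2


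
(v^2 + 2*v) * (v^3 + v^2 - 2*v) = v^5 + 3*v^4 - 4*v^2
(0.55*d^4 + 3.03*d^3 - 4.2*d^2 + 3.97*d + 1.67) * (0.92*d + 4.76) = 0.506*d^5 + 5.4056*d^4 + 10.5588*d^3 - 16.3396*d^2 + 20.4336*d + 7.9492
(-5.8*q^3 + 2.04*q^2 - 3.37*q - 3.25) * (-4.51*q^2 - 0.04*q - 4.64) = 26.158*q^5 - 8.9684*q^4 + 42.0291*q^3 + 5.3267*q^2 + 15.7668*q + 15.08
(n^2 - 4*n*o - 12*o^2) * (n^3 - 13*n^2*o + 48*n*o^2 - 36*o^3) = n^5 - 17*n^4*o + 88*n^3*o^2 - 72*n^2*o^3 - 432*n*o^4 + 432*o^5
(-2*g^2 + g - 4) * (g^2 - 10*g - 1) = -2*g^4 + 21*g^3 - 12*g^2 + 39*g + 4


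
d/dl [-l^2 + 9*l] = 9 - 2*l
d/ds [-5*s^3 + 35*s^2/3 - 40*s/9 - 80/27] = -15*s^2 + 70*s/3 - 40/9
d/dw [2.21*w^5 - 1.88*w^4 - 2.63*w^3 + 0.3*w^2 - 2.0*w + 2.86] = 11.05*w^4 - 7.52*w^3 - 7.89*w^2 + 0.6*w - 2.0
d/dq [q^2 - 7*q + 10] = 2*q - 7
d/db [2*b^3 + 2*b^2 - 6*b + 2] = 6*b^2 + 4*b - 6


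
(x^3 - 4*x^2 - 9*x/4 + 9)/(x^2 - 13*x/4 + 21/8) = 2*(2*x^2 - 5*x - 12)/(4*x - 7)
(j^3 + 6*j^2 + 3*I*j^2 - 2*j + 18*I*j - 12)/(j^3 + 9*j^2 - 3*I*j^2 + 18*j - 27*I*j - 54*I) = (j^2 + 3*I*j - 2)/(j^2 + 3*j*(1 - I) - 9*I)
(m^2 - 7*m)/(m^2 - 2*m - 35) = m/(m + 5)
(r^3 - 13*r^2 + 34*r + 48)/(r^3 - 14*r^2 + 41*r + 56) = (r - 6)/(r - 7)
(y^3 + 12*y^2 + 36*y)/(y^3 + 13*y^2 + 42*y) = (y + 6)/(y + 7)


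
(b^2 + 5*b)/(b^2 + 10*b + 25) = b/(b + 5)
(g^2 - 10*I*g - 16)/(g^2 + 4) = (g - 8*I)/(g + 2*I)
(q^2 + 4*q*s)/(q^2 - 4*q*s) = (q + 4*s)/(q - 4*s)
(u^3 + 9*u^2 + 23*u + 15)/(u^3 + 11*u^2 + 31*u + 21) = (u + 5)/(u + 7)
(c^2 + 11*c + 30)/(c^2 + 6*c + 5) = (c + 6)/(c + 1)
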